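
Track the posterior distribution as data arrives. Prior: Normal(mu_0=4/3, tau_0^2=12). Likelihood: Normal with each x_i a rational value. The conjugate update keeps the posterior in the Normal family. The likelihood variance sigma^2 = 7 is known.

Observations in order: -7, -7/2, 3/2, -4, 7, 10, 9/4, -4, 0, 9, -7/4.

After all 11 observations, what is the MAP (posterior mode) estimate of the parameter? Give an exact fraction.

370/417

obs 1: x=-7 → posterior Normal(-224/57, 84/19)
obs 2: x=-7/2 → posterior Normal(-350/93, 84/31)
obs 3: x=3/2 → posterior Normal(-296/129, 84/43)
obs 4: x=-4 → posterior Normal(-8/3, 84/55)
obs 5: x=7 → posterior Normal(-188/201, 84/67)
obs 6: x=10 → posterior Normal(172/237, 84/79)
obs 7: x=9/4 → posterior Normal(253/273, 12/13)
obs 8: x=-4 → posterior Normal(109/309, 84/103)
obs 9: x=0 → posterior Normal(109/345, 84/115)
obs 10: x=9 → posterior Normal(433/381, 84/127)
obs 11: x=-7/4 → posterior Normal(370/417, 84/139)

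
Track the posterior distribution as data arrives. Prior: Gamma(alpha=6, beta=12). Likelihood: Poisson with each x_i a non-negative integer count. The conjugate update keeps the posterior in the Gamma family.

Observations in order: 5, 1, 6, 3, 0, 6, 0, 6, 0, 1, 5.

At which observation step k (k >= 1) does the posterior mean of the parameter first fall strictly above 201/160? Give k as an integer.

obs 1: x=5 → posterior Gamma(11, 13)
obs 2: x=1 → posterior Gamma(12, 14)
obs 3: x=6 → posterior Gamma(18, 15)
obs 4: x=3 → posterior Gamma(21, 16)
obs 5: x=0 → posterior Gamma(21, 17)
obs 6: x=6 → posterior Gamma(27, 18)
obs 7: x=0 → posterior Gamma(27, 19)
obs 8: x=6 → posterior Gamma(33, 20)
obs 9: x=0 → posterior Gamma(33, 21)
obs 10: x=1 → posterior Gamma(34, 22)
obs 11: x=5 → posterior Gamma(39, 23)

k = 4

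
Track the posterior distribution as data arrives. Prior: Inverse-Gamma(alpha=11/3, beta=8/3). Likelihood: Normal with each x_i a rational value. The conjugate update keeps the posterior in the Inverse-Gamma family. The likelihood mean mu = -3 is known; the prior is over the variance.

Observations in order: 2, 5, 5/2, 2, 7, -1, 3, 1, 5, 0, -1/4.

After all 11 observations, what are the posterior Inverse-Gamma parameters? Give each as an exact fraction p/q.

alpha=55/6, beta=18535/96

obs 1: x=2 → posterior Inverse-Gamma(25/6, 91/6)
obs 2: x=5 → posterior Inverse-Gamma(14/3, 283/6)
obs 3: x=5/2 → posterior Inverse-Gamma(31/6, 1495/24)
obs 4: x=2 → posterior Inverse-Gamma(17/3, 1795/24)
obs 5: x=7 → posterior Inverse-Gamma(37/6, 2995/24)
obs 6: x=-1 → posterior Inverse-Gamma(20/3, 3043/24)
obs 7: x=3 → posterior Inverse-Gamma(43/6, 3475/24)
obs 8: x=1 → posterior Inverse-Gamma(23/3, 3667/24)
obs 9: x=5 → posterior Inverse-Gamma(49/6, 4435/24)
obs 10: x=0 → posterior Inverse-Gamma(26/3, 4543/24)
obs 11: x=-1/4 → posterior Inverse-Gamma(55/6, 18535/96)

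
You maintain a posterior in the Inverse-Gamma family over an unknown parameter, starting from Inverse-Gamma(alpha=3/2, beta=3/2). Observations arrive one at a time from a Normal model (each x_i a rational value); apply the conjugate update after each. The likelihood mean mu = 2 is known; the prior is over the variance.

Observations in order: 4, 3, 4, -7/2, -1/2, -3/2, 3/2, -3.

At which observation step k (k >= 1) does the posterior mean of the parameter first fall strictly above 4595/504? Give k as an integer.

obs 1: x=4 → posterior Inverse-Gamma(2, 7/2)
obs 2: x=3 → posterior Inverse-Gamma(5/2, 4)
obs 3: x=4 → posterior Inverse-Gamma(3, 6)
obs 4: x=-7/2 → posterior Inverse-Gamma(7/2, 169/8)
obs 5: x=-1/2 → posterior Inverse-Gamma(4, 97/4)
obs 6: x=-3/2 → posterior Inverse-Gamma(9/2, 243/8)
obs 7: x=3/2 → posterior Inverse-Gamma(5, 61/2)
obs 8: x=-3 → posterior Inverse-Gamma(11/2, 43)

k = 8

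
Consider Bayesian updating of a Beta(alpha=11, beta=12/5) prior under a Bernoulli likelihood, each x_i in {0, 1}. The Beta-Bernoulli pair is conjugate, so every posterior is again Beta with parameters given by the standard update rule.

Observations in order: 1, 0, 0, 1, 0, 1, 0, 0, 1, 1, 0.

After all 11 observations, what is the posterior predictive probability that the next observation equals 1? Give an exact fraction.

40/61

obs 1: x=1 → posterior Beta(12, 12/5)
obs 2: x=0 → posterior Beta(12, 17/5)
obs 3: x=0 → posterior Beta(12, 22/5)
obs 4: x=1 → posterior Beta(13, 22/5)
obs 5: x=0 → posterior Beta(13, 27/5)
obs 6: x=1 → posterior Beta(14, 27/5)
obs 7: x=0 → posterior Beta(14, 32/5)
obs 8: x=0 → posterior Beta(14, 37/5)
obs 9: x=1 → posterior Beta(15, 37/5)
obs 10: x=1 → posterior Beta(16, 37/5)
obs 11: x=0 → posterior Beta(16, 42/5)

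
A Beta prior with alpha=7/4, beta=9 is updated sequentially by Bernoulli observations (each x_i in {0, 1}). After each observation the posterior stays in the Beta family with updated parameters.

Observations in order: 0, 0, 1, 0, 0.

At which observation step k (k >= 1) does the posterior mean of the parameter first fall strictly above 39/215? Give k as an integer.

obs 1: x=0 → posterior Beta(7/4, 10)
obs 2: x=0 → posterior Beta(7/4, 11)
obs 3: x=1 → posterior Beta(11/4, 11)
obs 4: x=0 → posterior Beta(11/4, 12)
obs 5: x=0 → posterior Beta(11/4, 13)

k = 3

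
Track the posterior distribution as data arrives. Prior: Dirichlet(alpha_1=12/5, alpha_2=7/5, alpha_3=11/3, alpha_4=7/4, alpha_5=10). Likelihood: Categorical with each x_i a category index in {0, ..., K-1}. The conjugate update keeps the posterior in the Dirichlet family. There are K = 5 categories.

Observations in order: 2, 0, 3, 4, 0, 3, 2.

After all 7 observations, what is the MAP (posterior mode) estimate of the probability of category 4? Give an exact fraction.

600/1273

obs 1: x=2 → posterior Dirichlet(12/5, 7/5, 14/3, 7/4, 10)
obs 2: x=0 → posterior Dirichlet(17/5, 7/5, 14/3, 7/4, 10)
obs 3: x=3 → posterior Dirichlet(17/5, 7/5, 14/3, 11/4, 10)
obs 4: x=4 → posterior Dirichlet(17/5, 7/5, 14/3, 11/4, 11)
obs 5: x=0 → posterior Dirichlet(22/5, 7/5, 14/3, 11/4, 11)
obs 6: x=3 → posterior Dirichlet(22/5, 7/5, 14/3, 15/4, 11)
obs 7: x=2 → posterior Dirichlet(22/5, 7/5, 17/3, 15/4, 11)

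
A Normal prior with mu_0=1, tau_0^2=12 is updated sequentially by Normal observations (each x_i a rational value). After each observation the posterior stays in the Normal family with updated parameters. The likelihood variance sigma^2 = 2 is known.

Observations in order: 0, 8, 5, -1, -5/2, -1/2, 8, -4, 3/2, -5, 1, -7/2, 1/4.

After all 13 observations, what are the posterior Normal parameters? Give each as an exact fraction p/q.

mu_0=89/158, tau_0^2=12/79

obs 1: x=0 → posterior Normal(1/7, 12/7)
obs 2: x=8 → posterior Normal(49/13, 12/13)
obs 3: x=5 → posterior Normal(79/19, 12/19)
obs 4: x=-1 → posterior Normal(73/25, 12/25)
obs 5: x=-5/2 → posterior Normal(58/31, 12/31)
obs 6: x=-1/2 → posterior Normal(55/37, 12/37)
obs 7: x=8 → posterior Normal(103/43, 12/43)
obs 8: x=-4 → posterior Normal(79/49, 12/49)
obs 9: x=3/2 → posterior Normal(8/5, 12/55)
obs 10: x=-5 → posterior Normal(58/61, 12/61)
obs 11: x=1 → posterior Normal(64/67, 12/67)
obs 12: x=-7/2 → posterior Normal(43/73, 12/73)
obs 13: x=1/4 → posterior Normal(89/158, 12/79)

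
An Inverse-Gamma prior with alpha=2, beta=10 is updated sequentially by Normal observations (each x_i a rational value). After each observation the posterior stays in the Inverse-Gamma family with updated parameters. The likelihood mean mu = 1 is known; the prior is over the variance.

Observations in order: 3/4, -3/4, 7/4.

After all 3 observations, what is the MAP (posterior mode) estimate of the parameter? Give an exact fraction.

379/144

obs 1: x=3/4 → posterior Inverse-Gamma(5/2, 321/32)
obs 2: x=-3/4 → posterior Inverse-Gamma(3, 185/16)
obs 3: x=7/4 → posterior Inverse-Gamma(7/2, 379/32)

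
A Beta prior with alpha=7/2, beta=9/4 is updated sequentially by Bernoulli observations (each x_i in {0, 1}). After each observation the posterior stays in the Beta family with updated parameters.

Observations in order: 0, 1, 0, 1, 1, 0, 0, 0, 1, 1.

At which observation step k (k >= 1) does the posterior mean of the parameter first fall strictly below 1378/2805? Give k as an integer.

k = 8

obs 1: x=0 → posterior Beta(7/2, 13/4)
obs 2: x=1 → posterior Beta(9/2, 13/4)
obs 3: x=0 → posterior Beta(9/2, 17/4)
obs 4: x=1 → posterior Beta(11/2, 17/4)
obs 5: x=1 → posterior Beta(13/2, 17/4)
obs 6: x=0 → posterior Beta(13/2, 21/4)
obs 7: x=0 → posterior Beta(13/2, 25/4)
obs 8: x=0 → posterior Beta(13/2, 29/4)
obs 9: x=1 → posterior Beta(15/2, 29/4)
obs 10: x=1 → posterior Beta(17/2, 29/4)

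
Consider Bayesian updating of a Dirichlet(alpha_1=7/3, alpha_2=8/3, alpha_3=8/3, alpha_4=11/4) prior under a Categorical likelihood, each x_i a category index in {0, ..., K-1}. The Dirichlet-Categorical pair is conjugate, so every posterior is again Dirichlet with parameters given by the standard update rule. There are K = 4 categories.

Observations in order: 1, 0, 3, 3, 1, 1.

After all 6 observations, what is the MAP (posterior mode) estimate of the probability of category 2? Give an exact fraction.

20/149

obs 1: x=1 → posterior Dirichlet(7/3, 11/3, 8/3, 11/4)
obs 2: x=0 → posterior Dirichlet(10/3, 11/3, 8/3, 11/4)
obs 3: x=3 → posterior Dirichlet(10/3, 11/3, 8/3, 15/4)
obs 4: x=3 → posterior Dirichlet(10/3, 11/3, 8/3, 19/4)
obs 5: x=1 → posterior Dirichlet(10/3, 14/3, 8/3, 19/4)
obs 6: x=1 → posterior Dirichlet(10/3, 17/3, 8/3, 19/4)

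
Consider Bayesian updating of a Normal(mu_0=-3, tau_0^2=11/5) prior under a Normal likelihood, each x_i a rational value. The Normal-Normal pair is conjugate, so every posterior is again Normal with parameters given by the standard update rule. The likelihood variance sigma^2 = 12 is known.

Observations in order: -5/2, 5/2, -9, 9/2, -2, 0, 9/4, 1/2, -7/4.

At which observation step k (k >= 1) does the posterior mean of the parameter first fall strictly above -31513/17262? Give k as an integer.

k = 7

obs 1: x=-5/2 → posterior Normal(-415/142, 132/71)
obs 2: x=5/2 → posterior Normal(-90/41, 66/41)
obs 3: x=-9 → posterior Normal(-3, 44/31)
obs 4: x=9/2 → posterior Normal(-459/208, 33/26)
obs 5: x=-2 → posterior Normal(-503/230, 132/115)
obs 6: x=0 → posterior Normal(-503/252, 22/21)
obs 7: x=9/4 → posterior Normal(-907/548, 132/137)
obs 8: x=1/2 → posterior Normal(-885/592, 33/37)
obs 9: x=-7/4 → posterior Normal(-481/318, 44/53)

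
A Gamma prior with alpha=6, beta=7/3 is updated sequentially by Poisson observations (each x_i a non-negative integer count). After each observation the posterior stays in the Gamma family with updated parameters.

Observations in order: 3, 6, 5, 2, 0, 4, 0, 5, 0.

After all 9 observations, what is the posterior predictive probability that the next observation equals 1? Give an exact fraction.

27818222526950979265761924908962524592394377101312/152214200233450528559804138174517974884637692126081

obs 1: x=3 → posterior Gamma(9, 10/3)
obs 2: x=6 → posterior Gamma(15, 13/3)
obs 3: x=5 → posterior Gamma(20, 16/3)
obs 4: x=2 → posterior Gamma(22, 19/3)
obs 5: x=0 → posterior Gamma(22, 22/3)
obs 6: x=4 → posterior Gamma(26, 25/3)
obs 7: x=0 → posterior Gamma(26, 28/3)
obs 8: x=5 → posterior Gamma(31, 31/3)
obs 9: x=0 → posterior Gamma(31, 34/3)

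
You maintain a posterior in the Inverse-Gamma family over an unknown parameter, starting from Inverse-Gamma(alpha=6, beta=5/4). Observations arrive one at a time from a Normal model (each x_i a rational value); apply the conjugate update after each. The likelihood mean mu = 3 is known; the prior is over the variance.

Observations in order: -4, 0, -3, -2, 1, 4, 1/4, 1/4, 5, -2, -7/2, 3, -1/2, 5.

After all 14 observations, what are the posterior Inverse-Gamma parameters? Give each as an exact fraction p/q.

obs 1: x=-4 → posterior Inverse-Gamma(13/2, 103/4)
obs 2: x=0 → posterior Inverse-Gamma(7, 121/4)
obs 3: x=-3 → posterior Inverse-Gamma(15/2, 193/4)
obs 4: x=-2 → posterior Inverse-Gamma(8, 243/4)
obs 5: x=1 → posterior Inverse-Gamma(17/2, 251/4)
obs 6: x=4 → posterior Inverse-Gamma(9, 253/4)
obs 7: x=1/4 → posterior Inverse-Gamma(19/2, 2145/32)
obs 8: x=1/4 → posterior Inverse-Gamma(10, 1133/16)
obs 9: x=5 → posterior Inverse-Gamma(21/2, 1165/16)
obs 10: x=-2 → posterior Inverse-Gamma(11, 1365/16)
obs 11: x=-7/2 → posterior Inverse-Gamma(23/2, 1703/16)
obs 12: x=3 → posterior Inverse-Gamma(12, 1703/16)
obs 13: x=-1/2 → posterior Inverse-Gamma(25/2, 1801/16)
obs 14: x=5 → posterior Inverse-Gamma(13, 1833/16)

alpha=13, beta=1833/16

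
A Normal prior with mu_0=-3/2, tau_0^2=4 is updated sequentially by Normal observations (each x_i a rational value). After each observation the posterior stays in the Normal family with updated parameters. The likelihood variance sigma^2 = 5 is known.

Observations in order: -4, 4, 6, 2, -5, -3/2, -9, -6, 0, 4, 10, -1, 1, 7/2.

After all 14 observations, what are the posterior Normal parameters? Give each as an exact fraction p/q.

mu_0=17/122, tau_0^2=20/61

obs 1: x=-4 → posterior Normal(-47/18, 20/9)
obs 2: x=4 → posterior Normal(-15/26, 20/13)
obs 3: x=6 → posterior Normal(33/34, 20/17)
obs 4: x=2 → posterior Normal(7/6, 20/21)
obs 5: x=-5 → posterior Normal(9/50, 4/5)
obs 6: x=-3/2 → posterior Normal(-3/58, 20/29)
obs 7: x=-9 → posterior Normal(-25/22, 20/33)
obs 8: x=-6 → posterior Normal(-123/74, 20/37)
obs 9: x=0 → posterior Normal(-3/2, 20/41)
obs 10: x=4 → posterior Normal(-91/90, 4/9)
obs 11: x=10 → posterior Normal(-11/98, 20/49)
obs 12: x=-1 → posterior Normal(-19/106, 20/53)
obs 13: x=1 → posterior Normal(-11/114, 20/57)
obs 14: x=7/2 → posterior Normal(17/122, 20/61)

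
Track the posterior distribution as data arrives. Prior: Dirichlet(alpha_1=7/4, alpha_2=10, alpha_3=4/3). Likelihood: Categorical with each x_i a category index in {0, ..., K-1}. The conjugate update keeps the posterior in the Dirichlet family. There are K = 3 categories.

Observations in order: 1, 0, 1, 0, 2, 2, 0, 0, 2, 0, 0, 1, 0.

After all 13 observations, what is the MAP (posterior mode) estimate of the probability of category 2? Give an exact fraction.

obs 1: x=1 → posterior Dirichlet(7/4, 11, 4/3)
obs 2: x=0 → posterior Dirichlet(11/4, 11, 4/3)
obs 3: x=1 → posterior Dirichlet(11/4, 12, 4/3)
obs 4: x=0 → posterior Dirichlet(15/4, 12, 4/3)
obs 5: x=2 → posterior Dirichlet(15/4, 12, 7/3)
obs 6: x=2 → posterior Dirichlet(15/4, 12, 10/3)
obs 7: x=0 → posterior Dirichlet(19/4, 12, 10/3)
obs 8: x=0 → posterior Dirichlet(23/4, 12, 10/3)
obs 9: x=2 → posterior Dirichlet(23/4, 12, 13/3)
obs 10: x=0 → posterior Dirichlet(27/4, 12, 13/3)
obs 11: x=0 → posterior Dirichlet(31/4, 12, 13/3)
obs 12: x=1 → posterior Dirichlet(31/4, 13, 13/3)
obs 13: x=0 → posterior Dirichlet(35/4, 13, 13/3)

40/277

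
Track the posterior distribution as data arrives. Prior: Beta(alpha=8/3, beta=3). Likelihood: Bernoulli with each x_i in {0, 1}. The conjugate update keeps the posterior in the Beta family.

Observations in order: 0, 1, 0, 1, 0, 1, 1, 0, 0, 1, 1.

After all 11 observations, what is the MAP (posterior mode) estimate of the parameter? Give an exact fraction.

23/44

obs 1: x=0 → posterior Beta(8/3, 4)
obs 2: x=1 → posterior Beta(11/3, 4)
obs 3: x=0 → posterior Beta(11/3, 5)
obs 4: x=1 → posterior Beta(14/3, 5)
obs 5: x=0 → posterior Beta(14/3, 6)
obs 6: x=1 → posterior Beta(17/3, 6)
obs 7: x=1 → posterior Beta(20/3, 6)
obs 8: x=0 → posterior Beta(20/3, 7)
obs 9: x=0 → posterior Beta(20/3, 8)
obs 10: x=1 → posterior Beta(23/3, 8)
obs 11: x=1 → posterior Beta(26/3, 8)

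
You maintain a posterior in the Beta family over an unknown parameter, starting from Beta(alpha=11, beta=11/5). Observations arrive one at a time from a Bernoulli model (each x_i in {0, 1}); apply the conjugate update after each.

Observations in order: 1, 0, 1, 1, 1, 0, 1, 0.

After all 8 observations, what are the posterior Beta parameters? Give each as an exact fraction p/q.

obs 1: x=1 → posterior Beta(12, 11/5)
obs 2: x=0 → posterior Beta(12, 16/5)
obs 3: x=1 → posterior Beta(13, 16/5)
obs 4: x=1 → posterior Beta(14, 16/5)
obs 5: x=1 → posterior Beta(15, 16/5)
obs 6: x=0 → posterior Beta(15, 21/5)
obs 7: x=1 → posterior Beta(16, 21/5)
obs 8: x=0 → posterior Beta(16, 26/5)

alpha=16, beta=26/5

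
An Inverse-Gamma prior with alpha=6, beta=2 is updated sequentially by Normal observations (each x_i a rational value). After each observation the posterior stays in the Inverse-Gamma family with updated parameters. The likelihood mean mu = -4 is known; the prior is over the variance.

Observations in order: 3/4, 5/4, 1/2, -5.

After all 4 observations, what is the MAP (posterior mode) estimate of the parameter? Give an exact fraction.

67/16

obs 1: x=3/4 → posterior Inverse-Gamma(13/2, 425/32)
obs 2: x=5/4 → posterior Inverse-Gamma(7, 433/16)
obs 3: x=1/2 → posterior Inverse-Gamma(15/2, 595/16)
obs 4: x=-5 → posterior Inverse-Gamma(8, 603/16)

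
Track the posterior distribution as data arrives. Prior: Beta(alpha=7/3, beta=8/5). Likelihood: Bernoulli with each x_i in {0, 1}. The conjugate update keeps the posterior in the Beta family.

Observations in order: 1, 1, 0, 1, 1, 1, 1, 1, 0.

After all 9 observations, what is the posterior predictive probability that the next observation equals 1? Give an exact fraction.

70/97

obs 1: x=1 → posterior Beta(10/3, 8/5)
obs 2: x=1 → posterior Beta(13/3, 8/5)
obs 3: x=0 → posterior Beta(13/3, 13/5)
obs 4: x=1 → posterior Beta(16/3, 13/5)
obs 5: x=1 → posterior Beta(19/3, 13/5)
obs 6: x=1 → posterior Beta(22/3, 13/5)
obs 7: x=1 → posterior Beta(25/3, 13/5)
obs 8: x=1 → posterior Beta(28/3, 13/5)
obs 9: x=0 → posterior Beta(28/3, 18/5)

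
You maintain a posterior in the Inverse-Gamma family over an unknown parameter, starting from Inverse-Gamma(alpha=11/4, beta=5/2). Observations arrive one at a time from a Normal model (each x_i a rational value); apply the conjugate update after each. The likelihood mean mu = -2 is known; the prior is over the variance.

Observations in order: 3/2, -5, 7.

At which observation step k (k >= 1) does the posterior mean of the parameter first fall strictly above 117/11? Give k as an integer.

k = 3

obs 1: x=3/2 → posterior Inverse-Gamma(13/4, 69/8)
obs 2: x=-5 → posterior Inverse-Gamma(15/4, 105/8)
obs 3: x=7 → posterior Inverse-Gamma(17/4, 429/8)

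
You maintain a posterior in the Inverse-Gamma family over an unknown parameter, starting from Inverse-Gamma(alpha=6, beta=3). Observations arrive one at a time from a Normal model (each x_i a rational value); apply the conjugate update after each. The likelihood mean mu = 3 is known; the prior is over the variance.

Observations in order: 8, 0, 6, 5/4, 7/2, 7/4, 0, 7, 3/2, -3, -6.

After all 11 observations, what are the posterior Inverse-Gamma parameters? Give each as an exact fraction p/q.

alpha=23/2, beta=1585/16

obs 1: x=8 → posterior Inverse-Gamma(13/2, 31/2)
obs 2: x=0 → posterior Inverse-Gamma(7, 20)
obs 3: x=6 → posterior Inverse-Gamma(15/2, 49/2)
obs 4: x=5/4 → posterior Inverse-Gamma(8, 833/32)
obs 5: x=7/2 → posterior Inverse-Gamma(17/2, 837/32)
obs 6: x=7/4 → posterior Inverse-Gamma(9, 431/16)
obs 7: x=0 → posterior Inverse-Gamma(19/2, 503/16)
obs 8: x=7 → posterior Inverse-Gamma(10, 631/16)
obs 9: x=3/2 → posterior Inverse-Gamma(21/2, 649/16)
obs 10: x=-3 → posterior Inverse-Gamma(11, 937/16)
obs 11: x=-6 → posterior Inverse-Gamma(23/2, 1585/16)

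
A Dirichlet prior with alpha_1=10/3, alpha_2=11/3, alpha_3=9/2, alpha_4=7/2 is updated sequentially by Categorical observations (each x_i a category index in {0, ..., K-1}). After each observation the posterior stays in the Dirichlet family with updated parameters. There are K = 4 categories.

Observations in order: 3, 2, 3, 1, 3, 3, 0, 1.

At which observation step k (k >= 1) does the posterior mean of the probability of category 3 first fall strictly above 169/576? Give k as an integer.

obs 1: x=3 → posterior Dirichlet(10/3, 11/3, 9/2, 9/2)
obs 2: x=2 → posterior Dirichlet(10/3, 11/3, 11/2, 9/2)
obs 3: x=3 → posterior Dirichlet(10/3, 11/3, 11/2, 11/2)
obs 4: x=1 → posterior Dirichlet(10/3, 14/3, 11/2, 11/2)
obs 5: x=3 → posterior Dirichlet(10/3, 14/3, 11/2, 13/2)
obs 6: x=3 → posterior Dirichlet(10/3, 14/3, 11/2, 15/2)
obs 7: x=0 → posterior Dirichlet(13/3, 14/3, 11/2, 15/2)
obs 8: x=1 → posterior Dirichlet(13/3, 17/3, 11/2, 15/2)

k = 3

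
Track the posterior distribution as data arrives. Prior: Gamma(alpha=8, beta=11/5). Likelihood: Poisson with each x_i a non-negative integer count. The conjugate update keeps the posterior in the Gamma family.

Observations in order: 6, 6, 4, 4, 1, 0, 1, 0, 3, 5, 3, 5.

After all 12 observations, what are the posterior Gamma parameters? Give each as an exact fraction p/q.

obs 1: x=6 → posterior Gamma(14, 16/5)
obs 2: x=6 → posterior Gamma(20, 21/5)
obs 3: x=4 → posterior Gamma(24, 26/5)
obs 4: x=4 → posterior Gamma(28, 31/5)
obs 5: x=1 → posterior Gamma(29, 36/5)
obs 6: x=0 → posterior Gamma(29, 41/5)
obs 7: x=1 → posterior Gamma(30, 46/5)
obs 8: x=0 → posterior Gamma(30, 51/5)
obs 9: x=3 → posterior Gamma(33, 56/5)
obs 10: x=5 → posterior Gamma(38, 61/5)
obs 11: x=3 → posterior Gamma(41, 66/5)
obs 12: x=5 → posterior Gamma(46, 71/5)

alpha=46, beta=71/5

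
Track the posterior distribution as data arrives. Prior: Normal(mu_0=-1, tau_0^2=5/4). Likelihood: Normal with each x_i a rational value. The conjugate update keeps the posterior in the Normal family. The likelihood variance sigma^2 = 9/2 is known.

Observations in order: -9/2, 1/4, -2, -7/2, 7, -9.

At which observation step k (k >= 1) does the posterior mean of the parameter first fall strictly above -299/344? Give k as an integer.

k = 5

obs 1: x=-9/2 → posterior Normal(-81/46, 45/46)
obs 2: x=1/4 → posterior Normal(-157/112, 45/56)
obs 3: x=-2 → posterior Normal(-197/132, 15/22)
obs 4: x=-7/2 → posterior Normal(-267/152, 45/76)
obs 5: x=7 → posterior Normal(-127/172, 45/86)
obs 6: x=-9 → posterior Normal(-307/192, 15/32)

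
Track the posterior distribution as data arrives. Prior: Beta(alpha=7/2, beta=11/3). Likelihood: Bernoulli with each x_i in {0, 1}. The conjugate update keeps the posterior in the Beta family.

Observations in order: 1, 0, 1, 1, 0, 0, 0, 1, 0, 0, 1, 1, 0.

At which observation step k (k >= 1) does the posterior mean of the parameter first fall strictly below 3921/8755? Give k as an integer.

obs 1: x=1 → posterior Beta(9/2, 11/3)
obs 2: x=0 → posterior Beta(9/2, 14/3)
obs 3: x=1 → posterior Beta(11/2, 14/3)
obs 4: x=1 → posterior Beta(13/2, 14/3)
obs 5: x=0 → posterior Beta(13/2, 17/3)
obs 6: x=0 → posterior Beta(13/2, 20/3)
obs 7: x=0 → posterior Beta(13/2, 23/3)
obs 8: x=1 → posterior Beta(15/2, 23/3)
obs 9: x=0 → posterior Beta(15/2, 26/3)
obs 10: x=0 → posterior Beta(15/2, 29/3)
obs 11: x=1 → posterior Beta(17/2, 29/3)
obs 12: x=1 → posterior Beta(19/2, 29/3)
obs 13: x=0 → posterior Beta(19/2, 32/3)

k = 10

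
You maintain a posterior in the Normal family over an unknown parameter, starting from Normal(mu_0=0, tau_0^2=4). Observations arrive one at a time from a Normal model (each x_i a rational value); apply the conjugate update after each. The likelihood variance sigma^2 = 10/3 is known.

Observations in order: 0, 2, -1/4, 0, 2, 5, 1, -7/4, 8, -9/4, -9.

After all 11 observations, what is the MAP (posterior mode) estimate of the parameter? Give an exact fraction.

obs 1: x=0 → posterior Normal(0, 20/11)
obs 2: x=2 → posterior Normal(12/17, 20/17)
obs 3: x=-1/4 → posterior Normal(21/46, 20/23)
obs 4: x=0 → posterior Normal(21/58, 20/29)
obs 5: x=2 → posterior Normal(9/14, 4/7)
obs 6: x=5 → posterior Normal(105/82, 20/41)
obs 7: x=1 → posterior Normal(117/94, 20/47)
obs 8: x=-7/4 → posterior Normal(48/53, 20/53)
obs 9: x=8 → posterior Normal(96/59, 20/59)
obs 10: x=-9/4 → posterior Normal(33/26, 4/13)
obs 11: x=-9 → posterior Normal(57/142, 20/71)

57/142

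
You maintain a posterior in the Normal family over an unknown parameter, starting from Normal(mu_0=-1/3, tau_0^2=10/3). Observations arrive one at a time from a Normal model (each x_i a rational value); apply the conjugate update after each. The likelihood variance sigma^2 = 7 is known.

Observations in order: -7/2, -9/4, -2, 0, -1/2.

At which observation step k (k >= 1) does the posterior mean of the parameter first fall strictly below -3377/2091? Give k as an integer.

obs 1: x=-7/2 → posterior Normal(-42/31, 70/31)
obs 2: x=-9/4 → posterior Normal(-129/82, 70/41)
obs 3: x=-2 → posterior Normal(-169/102, 70/51)
obs 4: x=0 → posterior Normal(-169/122, 70/61)
obs 5: x=-1/2 → posterior Normal(-179/142, 70/71)

k = 3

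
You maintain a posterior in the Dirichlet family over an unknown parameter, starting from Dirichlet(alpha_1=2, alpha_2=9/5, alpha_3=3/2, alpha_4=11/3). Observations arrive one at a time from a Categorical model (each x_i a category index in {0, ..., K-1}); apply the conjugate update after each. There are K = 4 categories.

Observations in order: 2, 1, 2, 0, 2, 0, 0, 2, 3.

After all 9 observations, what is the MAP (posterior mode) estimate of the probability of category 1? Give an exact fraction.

obs 1: x=2 → posterior Dirichlet(2, 9/5, 5/2, 11/3)
obs 2: x=1 → posterior Dirichlet(2, 14/5, 5/2, 11/3)
obs 3: x=2 → posterior Dirichlet(2, 14/5, 7/2, 11/3)
obs 4: x=0 → posterior Dirichlet(3, 14/5, 7/2, 11/3)
obs 5: x=2 → posterior Dirichlet(3, 14/5, 9/2, 11/3)
obs 6: x=0 → posterior Dirichlet(4, 14/5, 9/2, 11/3)
obs 7: x=0 → posterior Dirichlet(5, 14/5, 9/2, 11/3)
obs 8: x=2 → posterior Dirichlet(5, 14/5, 11/2, 11/3)
obs 9: x=3 → posterior Dirichlet(5, 14/5, 11/2, 14/3)

54/419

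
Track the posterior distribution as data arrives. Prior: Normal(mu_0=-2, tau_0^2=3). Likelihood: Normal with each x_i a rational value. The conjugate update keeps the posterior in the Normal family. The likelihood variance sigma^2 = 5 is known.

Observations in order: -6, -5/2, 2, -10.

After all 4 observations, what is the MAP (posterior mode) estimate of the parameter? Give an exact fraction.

-7/2

obs 1: x=-6 → posterior Normal(-7/2, 15/8)
obs 2: x=-5/2 → posterior Normal(-71/22, 15/11)
obs 3: x=2 → posterior Normal(-59/28, 15/14)
obs 4: x=-10 → posterior Normal(-7/2, 15/17)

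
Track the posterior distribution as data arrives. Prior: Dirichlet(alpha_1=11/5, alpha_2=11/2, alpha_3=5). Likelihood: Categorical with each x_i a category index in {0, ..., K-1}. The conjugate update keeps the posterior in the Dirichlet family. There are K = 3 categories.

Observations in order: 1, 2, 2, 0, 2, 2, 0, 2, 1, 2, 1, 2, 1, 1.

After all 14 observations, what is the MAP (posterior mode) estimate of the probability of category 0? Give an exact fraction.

32/237

obs 1: x=1 → posterior Dirichlet(11/5, 13/2, 5)
obs 2: x=2 → posterior Dirichlet(11/5, 13/2, 6)
obs 3: x=2 → posterior Dirichlet(11/5, 13/2, 7)
obs 4: x=0 → posterior Dirichlet(16/5, 13/2, 7)
obs 5: x=2 → posterior Dirichlet(16/5, 13/2, 8)
obs 6: x=2 → posterior Dirichlet(16/5, 13/2, 9)
obs 7: x=0 → posterior Dirichlet(21/5, 13/2, 9)
obs 8: x=2 → posterior Dirichlet(21/5, 13/2, 10)
obs 9: x=1 → posterior Dirichlet(21/5, 15/2, 10)
obs 10: x=2 → posterior Dirichlet(21/5, 15/2, 11)
obs 11: x=1 → posterior Dirichlet(21/5, 17/2, 11)
obs 12: x=2 → posterior Dirichlet(21/5, 17/2, 12)
obs 13: x=1 → posterior Dirichlet(21/5, 19/2, 12)
obs 14: x=1 → posterior Dirichlet(21/5, 21/2, 12)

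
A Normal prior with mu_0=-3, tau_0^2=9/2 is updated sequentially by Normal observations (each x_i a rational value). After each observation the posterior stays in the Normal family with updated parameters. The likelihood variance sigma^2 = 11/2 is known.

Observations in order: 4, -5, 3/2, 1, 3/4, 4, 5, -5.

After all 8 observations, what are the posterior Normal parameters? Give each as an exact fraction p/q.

obs 1: x=4 → posterior Normal(3/20, 99/40)
obs 2: x=-5 → posterior Normal(-42/29, 99/58)
obs 3: x=3/2 → posterior Normal(-3/4, 99/76)
obs 4: x=1 → posterior Normal(-39/94, 99/94)
obs 5: x=3/4 → posterior Normal(-51/224, 99/112)
obs 6: x=4 → posterior Normal(93/260, 99/130)
obs 7: x=5 → posterior Normal(273/296, 99/148)
obs 8: x=-5 → posterior Normal(93/332, 99/166)

mu_0=93/332, tau_0^2=99/166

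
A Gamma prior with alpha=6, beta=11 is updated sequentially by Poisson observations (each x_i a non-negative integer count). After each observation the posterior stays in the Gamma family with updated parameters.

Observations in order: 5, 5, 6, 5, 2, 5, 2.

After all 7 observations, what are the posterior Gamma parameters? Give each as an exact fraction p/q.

alpha=36, beta=18

obs 1: x=5 → posterior Gamma(11, 12)
obs 2: x=5 → posterior Gamma(16, 13)
obs 3: x=6 → posterior Gamma(22, 14)
obs 4: x=5 → posterior Gamma(27, 15)
obs 5: x=2 → posterior Gamma(29, 16)
obs 6: x=5 → posterior Gamma(34, 17)
obs 7: x=2 → posterior Gamma(36, 18)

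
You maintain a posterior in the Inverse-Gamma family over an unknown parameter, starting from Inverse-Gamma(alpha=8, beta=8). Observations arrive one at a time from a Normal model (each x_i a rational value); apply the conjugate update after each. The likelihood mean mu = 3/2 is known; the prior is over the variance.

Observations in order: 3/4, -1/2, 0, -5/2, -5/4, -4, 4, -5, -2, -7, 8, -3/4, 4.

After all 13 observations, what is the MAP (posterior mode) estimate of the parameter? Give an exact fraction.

obs 1: x=3/4 → posterior Inverse-Gamma(17/2, 265/32)
obs 2: x=-1/2 → posterior Inverse-Gamma(9, 329/32)
obs 3: x=0 → posterior Inverse-Gamma(19/2, 365/32)
obs 4: x=-5/2 → posterior Inverse-Gamma(10, 621/32)
obs 5: x=-5/4 → posterior Inverse-Gamma(21/2, 371/16)
obs 6: x=-4 → posterior Inverse-Gamma(11, 613/16)
obs 7: x=4 → posterior Inverse-Gamma(23/2, 663/16)
obs 8: x=-5 → posterior Inverse-Gamma(12, 1001/16)
obs 9: x=-2 → posterior Inverse-Gamma(25/2, 1099/16)
obs 10: x=-7 → posterior Inverse-Gamma(13, 1677/16)
obs 11: x=8 → posterior Inverse-Gamma(27/2, 2015/16)
obs 12: x=-3/4 → posterior Inverse-Gamma(14, 4111/32)
obs 13: x=4 → posterior Inverse-Gamma(29/2, 4211/32)

4211/496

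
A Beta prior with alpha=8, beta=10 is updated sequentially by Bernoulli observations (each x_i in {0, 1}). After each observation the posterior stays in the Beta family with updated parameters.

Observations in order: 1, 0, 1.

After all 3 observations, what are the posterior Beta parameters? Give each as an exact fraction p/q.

obs 1: x=1 → posterior Beta(9, 10)
obs 2: x=0 → posterior Beta(9, 11)
obs 3: x=1 → posterior Beta(10, 11)

alpha=10, beta=11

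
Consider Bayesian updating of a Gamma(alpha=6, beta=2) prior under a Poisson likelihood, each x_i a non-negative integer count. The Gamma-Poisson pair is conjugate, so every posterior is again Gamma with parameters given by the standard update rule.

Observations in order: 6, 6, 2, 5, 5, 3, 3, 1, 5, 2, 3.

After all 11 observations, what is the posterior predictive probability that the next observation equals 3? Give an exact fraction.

1065210445153344226982506386968629977638077389268142699/5165539857082747793670318535139753292007914879454281728

obs 1: x=6 → posterior Gamma(12, 3)
obs 2: x=6 → posterior Gamma(18, 4)
obs 3: x=2 → posterior Gamma(20, 5)
obs 4: x=5 → posterior Gamma(25, 6)
obs 5: x=5 → posterior Gamma(30, 7)
obs 6: x=3 → posterior Gamma(33, 8)
obs 7: x=3 → posterior Gamma(36, 9)
obs 8: x=1 → posterior Gamma(37, 10)
obs 9: x=5 → posterior Gamma(42, 11)
obs 10: x=2 → posterior Gamma(44, 12)
obs 11: x=3 → posterior Gamma(47, 13)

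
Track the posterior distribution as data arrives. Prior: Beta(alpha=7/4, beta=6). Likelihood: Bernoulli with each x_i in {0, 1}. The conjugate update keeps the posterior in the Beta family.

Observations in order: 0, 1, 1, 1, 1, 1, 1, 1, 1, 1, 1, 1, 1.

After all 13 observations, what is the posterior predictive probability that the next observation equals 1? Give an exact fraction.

obs 1: x=0 → posterior Beta(7/4, 7)
obs 2: x=1 → posterior Beta(11/4, 7)
obs 3: x=1 → posterior Beta(15/4, 7)
obs 4: x=1 → posterior Beta(19/4, 7)
obs 5: x=1 → posterior Beta(23/4, 7)
obs 6: x=1 → posterior Beta(27/4, 7)
obs 7: x=1 → posterior Beta(31/4, 7)
obs 8: x=1 → posterior Beta(35/4, 7)
obs 9: x=1 → posterior Beta(39/4, 7)
obs 10: x=1 → posterior Beta(43/4, 7)
obs 11: x=1 → posterior Beta(47/4, 7)
obs 12: x=1 → posterior Beta(51/4, 7)
obs 13: x=1 → posterior Beta(55/4, 7)

55/83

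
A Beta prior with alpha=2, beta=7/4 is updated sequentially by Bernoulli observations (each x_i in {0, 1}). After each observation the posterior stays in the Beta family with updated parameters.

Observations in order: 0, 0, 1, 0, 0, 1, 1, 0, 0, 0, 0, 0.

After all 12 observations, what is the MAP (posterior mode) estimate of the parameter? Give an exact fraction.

obs 1: x=0 → posterior Beta(2, 11/4)
obs 2: x=0 → posterior Beta(2, 15/4)
obs 3: x=1 → posterior Beta(3, 15/4)
obs 4: x=0 → posterior Beta(3, 19/4)
obs 5: x=0 → posterior Beta(3, 23/4)
obs 6: x=1 → posterior Beta(4, 23/4)
obs 7: x=1 → posterior Beta(5, 23/4)
obs 8: x=0 → posterior Beta(5, 27/4)
obs 9: x=0 → posterior Beta(5, 31/4)
obs 10: x=0 → posterior Beta(5, 35/4)
obs 11: x=0 → posterior Beta(5, 39/4)
obs 12: x=0 → posterior Beta(5, 43/4)

16/55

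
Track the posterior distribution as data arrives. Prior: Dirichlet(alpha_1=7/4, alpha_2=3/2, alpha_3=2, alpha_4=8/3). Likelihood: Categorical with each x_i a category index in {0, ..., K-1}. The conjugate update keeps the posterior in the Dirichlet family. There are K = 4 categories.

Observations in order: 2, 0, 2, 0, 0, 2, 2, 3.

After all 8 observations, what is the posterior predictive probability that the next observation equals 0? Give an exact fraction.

57/191

obs 1: x=2 → posterior Dirichlet(7/4, 3/2, 3, 8/3)
obs 2: x=0 → posterior Dirichlet(11/4, 3/2, 3, 8/3)
obs 3: x=2 → posterior Dirichlet(11/4, 3/2, 4, 8/3)
obs 4: x=0 → posterior Dirichlet(15/4, 3/2, 4, 8/3)
obs 5: x=0 → posterior Dirichlet(19/4, 3/2, 4, 8/3)
obs 6: x=2 → posterior Dirichlet(19/4, 3/2, 5, 8/3)
obs 7: x=2 → posterior Dirichlet(19/4, 3/2, 6, 8/3)
obs 8: x=3 → posterior Dirichlet(19/4, 3/2, 6, 11/3)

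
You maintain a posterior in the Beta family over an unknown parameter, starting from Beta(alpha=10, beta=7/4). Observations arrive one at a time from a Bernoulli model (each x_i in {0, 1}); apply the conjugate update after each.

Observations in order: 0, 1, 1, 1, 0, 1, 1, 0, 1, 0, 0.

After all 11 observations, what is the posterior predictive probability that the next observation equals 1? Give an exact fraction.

obs 1: x=0 → posterior Beta(10, 11/4)
obs 2: x=1 → posterior Beta(11, 11/4)
obs 3: x=1 → posterior Beta(12, 11/4)
obs 4: x=1 → posterior Beta(13, 11/4)
obs 5: x=0 → posterior Beta(13, 15/4)
obs 6: x=1 → posterior Beta(14, 15/4)
obs 7: x=1 → posterior Beta(15, 15/4)
obs 8: x=0 → posterior Beta(15, 19/4)
obs 9: x=1 → posterior Beta(16, 19/4)
obs 10: x=0 → posterior Beta(16, 23/4)
obs 11: x=0 → posterior Beta(16, 27/4)

64/91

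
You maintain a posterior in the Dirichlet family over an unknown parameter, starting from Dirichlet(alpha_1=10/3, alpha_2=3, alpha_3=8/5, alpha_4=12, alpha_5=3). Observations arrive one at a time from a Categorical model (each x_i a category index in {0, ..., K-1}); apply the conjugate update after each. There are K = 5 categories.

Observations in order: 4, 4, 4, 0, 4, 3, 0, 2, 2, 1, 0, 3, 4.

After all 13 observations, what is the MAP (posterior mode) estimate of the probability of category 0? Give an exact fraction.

obs 1: x=4 → posterior Dirichlet(10/3, 3, 8/5, 12, 4)
obs 2: x=4 → posterior Dirichlet(10/3, 3, 8/5, 12, 5)
obs 3: x=4 → posterior Dirichlet(10/3, 3, 8/5, 12, 6)
obs 4: x=0 → posterior Dirichlet(13/3, 3, 8/5, 12, 6)
obs 5: x=4 → posterior Dirichlet(13/3, 3, 8/5, 12, 7)
obs 6: x=3 → posterior Dirichlet(13/3, 3, 8/5, 13, 7)
obs 7: x=0 → posterior Dirichlet(16/3, 3, 8/5, 13, 7)
obs 8: x=2 → posterior Dirichlet(16/3, 3, 13/5, 13, 7)
obs 9: x=2 → posterior Dirichlet(16/3, 3, 18/5, 13, 7)
obs 10: x=1 → posterior Dirichlet(16/3, 4, 18/5, 13, 7)
obs 11: x=0 → posterior Dirichlet(19/3, 4, 18/5, 13, 7)
obs 12: x=3 → posterior Dirichlet(19/3, 4, 18/5, 14, 7)
obs 13: x=4 → posterior Dirichlet(19/3, 4, 18/5, 14, 8)

5/29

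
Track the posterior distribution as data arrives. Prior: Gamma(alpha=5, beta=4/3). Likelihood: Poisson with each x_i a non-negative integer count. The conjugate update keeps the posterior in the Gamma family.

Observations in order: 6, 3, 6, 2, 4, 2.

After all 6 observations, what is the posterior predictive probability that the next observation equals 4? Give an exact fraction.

obs 1: x=6 → posterior Gamma(11, 7/3)
obs 2: x=3 → posterior Gamma(14, 10/3)
obs 3: x=6 → posterior Gamma(20, 13/3)
obs 4: x=2 → posterior Gamma(22, 16/3)
obs 5: x=4 → posterior Gamma(26, 19/3)
obs 6: x=2 → posterior Gamma(28, 22/3)

19732304725815369201419858678469933649625088/108420217248550443400745280086994171142578125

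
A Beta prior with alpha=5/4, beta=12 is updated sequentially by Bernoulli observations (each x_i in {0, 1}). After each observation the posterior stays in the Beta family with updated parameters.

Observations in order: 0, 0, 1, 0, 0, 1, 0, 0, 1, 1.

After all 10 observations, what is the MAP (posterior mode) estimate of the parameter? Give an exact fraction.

1/5

obs 1: x=0 → posterior Beta(5/4, 13)
obs 2: x=0 → posterior Beta(5/4, 14)
obs 3: x=1 → posterior Beta(9/4, 14)
obs 4: x=0 → posterior Beta(9/4, 15)
obs 5: x=0 → posterior Beta(9/4, 16)
obs 6: x=1 → posterior Beta(13/4, 16)
obs 7: x=0 → posterior Beta(13/4, 17)
obs 8: x=0 → posterior Beta(13/4, 18)
obs 9: x=1 → posterior Beta(17/4, 18)
obs 10: x=1 → posterior Beta(21/4, 18)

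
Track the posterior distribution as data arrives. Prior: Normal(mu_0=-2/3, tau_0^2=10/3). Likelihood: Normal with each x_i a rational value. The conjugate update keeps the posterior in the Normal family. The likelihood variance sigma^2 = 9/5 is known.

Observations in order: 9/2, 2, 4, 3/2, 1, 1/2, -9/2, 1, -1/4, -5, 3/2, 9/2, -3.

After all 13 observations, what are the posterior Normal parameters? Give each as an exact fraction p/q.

mu_0=739/1354, tau_0^2=90/677

obs 1: x=9/2 → posterior Normal(207/77, 90/77)
obs 2: x=2 → posterior Normal(307/127, 90/127)
obs 3: x=4 → posterior Normal(169/59, 30/59)
obs 4: x=3/2 → posterior Normal(582/227, 90/227)
obs 5: x=1 → posterior Normal(632/277, 90/277)
obs 6: x=1/2 → posterior Normal(219/109, 30/109)
obs 7: x=-9/2 → posterior Normal(432/377, 90/377)
obs 8: x=1 → posterior Normal(482/427, 90/427)
obs 9: x=-1/4 → posterior Normal(313/318, 10/53)
obs 10: x=-5 → posterior Normal(439/1054, 90/527)
obs 11: x=3/2 → posterior Normal(589/1154, 90/577)
obs 12: x=9/2 → posterior Normal(1039/1254, 30/209)
obs 13: x=-3 → posterior Normal(739/1354, 90/677)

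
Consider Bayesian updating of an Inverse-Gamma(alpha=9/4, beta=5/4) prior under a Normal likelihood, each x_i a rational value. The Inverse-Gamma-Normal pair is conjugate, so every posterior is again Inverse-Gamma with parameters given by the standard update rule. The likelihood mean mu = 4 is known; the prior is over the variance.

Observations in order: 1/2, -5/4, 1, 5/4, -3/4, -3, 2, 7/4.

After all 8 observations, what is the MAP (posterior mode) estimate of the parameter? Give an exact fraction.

obs 1: x=1/2 → posterior Inverse-Gamma(11/4, 59/8)
obs 2: x=-5/4 → posterior Inverse-Gamma(13/4, 677/32)
obs 3: x=1 → posterior Inverse-Gamma(15/4, 821/32)
obs 4: x=5/4 → posterior Inverse-Gamma(17/4, 471/16)
obs 5: x=-3/4 → posterior Inverse-Gamma(19/4, 1303/32)
obs 6: x=-3 → posterior Inverse-Gamma(21/4, 2087/32)
obs 7: x=2 → posterior Inverse-Gamma(23/4, 2151/32)
obs 8: x=7/4 → posterior Inverse-Gamma(25/4, 279/4)

279/29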